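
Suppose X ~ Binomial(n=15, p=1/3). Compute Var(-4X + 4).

For X ~ Binomial(n=15, p=1/3):
Var(X) = \frac{10}{3}
Var(-4X + 4) = (-4)² × Var(X) = 16 × \frac{10}{3} = \frac{160}{3}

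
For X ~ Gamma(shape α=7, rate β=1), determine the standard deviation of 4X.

For X ~ Gamma(shape α=7, rate β=1):
Var(X) = 7
SD(X) = √(Var(X)) = √(7) = \sqrt{7}
SD(4X) = |4| × SD(X) = 4 × \sqrt{7} = 4 \sqrt{7}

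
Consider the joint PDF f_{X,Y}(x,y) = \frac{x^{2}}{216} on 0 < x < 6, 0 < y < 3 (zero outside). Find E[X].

f_X(x) = ∫_0^3 \frac{x^{2}}{216} dy = \frac{x^{2}}{72}
E[X] = ∫_0^6 x × (\frac{x^{2}}{72}) dx = \frac{9}{2}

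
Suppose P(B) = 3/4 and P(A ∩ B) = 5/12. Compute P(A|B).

P(A|B) = P(A ∩ B) / P(B)
= (5/12) / (3/4)
= 5/9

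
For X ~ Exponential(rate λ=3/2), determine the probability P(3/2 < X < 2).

P(3/2 < X < 2) = ∫_{3/2}^{2} f(x) dx
where f(x) = \frac{3 e^{- \frac{3 x}{2}}}{2}
= - \frac{1}{e^{3}} + e^{- \frac{9}{4}}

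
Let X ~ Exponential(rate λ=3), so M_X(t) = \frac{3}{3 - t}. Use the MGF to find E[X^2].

To find E[X^2], compute M^(2)(0):
M^(1)(t) = \frac{3}{\left(3 - t\right)^{2}}
M^(2)(t) = \frac{6}{\left(3 - t\right)^{3}}
M^(2)(0) = \frac{2}{9}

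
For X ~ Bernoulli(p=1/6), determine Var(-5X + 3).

For X ~ Bernoulli(p=1/6):
Var(X) = \frac{5}{36}
Var(-5X + 3) = (-5)² × Var(X) = 25 × \frac{5}{36} = \frac{125}{36}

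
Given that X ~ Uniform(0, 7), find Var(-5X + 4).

For X ~ Uniform(0, 7):
Var(X) = \frac{49}{12}
Var(-5X + 4) = (-5)² × Var(X) = 25 × \frac{49}{12} = \frac{1225}{12}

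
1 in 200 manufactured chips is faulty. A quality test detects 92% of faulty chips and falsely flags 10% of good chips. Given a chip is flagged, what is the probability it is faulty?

Let D = the rare event, + = positive/flagged.
P(D) = 1/200
P(+|D) = 92/100 = 23/25
P(+|D') = 10/100 = 1/10
P(+) = P(+|D)P(D) + P(+|D')P(D')
     = \frac{23}{25} × \frac{1}{200} + \frac{1}{10} × \frac{199}{200}
     = \frac{1041}{10000}
P(D|+) = P(+|D)P(D)/P(+) = \frac{46}{1041}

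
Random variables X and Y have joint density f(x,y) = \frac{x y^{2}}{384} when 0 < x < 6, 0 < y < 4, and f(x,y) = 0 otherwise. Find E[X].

f_X(x) = ∫_0^4 \frac{x y^{2}}{384} dy = \frac{x}{18}
E[X] = ∫_0^6 x × (\frac{x}{18}) dx = 4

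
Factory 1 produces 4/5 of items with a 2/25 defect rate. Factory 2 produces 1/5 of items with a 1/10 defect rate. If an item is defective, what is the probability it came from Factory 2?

Using Bayes' theorem:
P(F1) = 4/5, P(D|F1) = 2/25
P(F2) = 1/5, P(D|F2) = 1/10
P(D) = P(D|F1)P(F1) + P(D|F2)P(F2)
     = \frac{21}{250}
P(F2|D) = P(D|F2)P(F2) / P(D)
= \frac{5}{21}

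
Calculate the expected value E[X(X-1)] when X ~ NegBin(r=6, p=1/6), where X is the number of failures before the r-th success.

E[X(X-1)] = E[X² - X] = E[X²] - E[X]
E[X] = 30
E[X²] = Var(X) + (E[X])² = 180 + (30)² = 1080
E[X(X-1)] = 1080 - 30 = 1050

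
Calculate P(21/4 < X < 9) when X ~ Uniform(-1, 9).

P(21/4 < X < 9) = ∫_{21/4}^{9} f(x) dx
where f(x) = \frac{1}{10}
= \frac{3}{8}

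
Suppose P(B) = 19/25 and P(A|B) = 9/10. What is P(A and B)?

By definition, P(A|B) = P(A ∩ B) / P(B)
So P(A ∩ B) = P(A|B) × P(B)
= 9/10 × 19/25
= 171/250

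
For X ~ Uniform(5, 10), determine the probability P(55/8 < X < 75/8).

P(55/8 < X < 75/8) = ∫_{55/8}^{75/8} f(x) dx
where f(x) = \frac{1}{5}
= \frac{1}{2}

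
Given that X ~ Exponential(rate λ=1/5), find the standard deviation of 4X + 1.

For X ~ Exponential(rate λ=1/5):
Var(X) = 25
SD(X) = √(Var(X)) = √(25) = 5
SD(4X + 1) = |4| × SD(X) = 4 × 5 = 20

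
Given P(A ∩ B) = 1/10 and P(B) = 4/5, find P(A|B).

P(A|B) = P(A ∩ B) / P(B)
= (1/10) / (4/5)
= 1/8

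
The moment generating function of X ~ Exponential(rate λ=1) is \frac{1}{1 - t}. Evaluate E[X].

To find E[X], compute M^(1)(0):
M^(1)(t) = \frac{1}{\left(1 - t\right)^{2}}
M^(1)(0) = 1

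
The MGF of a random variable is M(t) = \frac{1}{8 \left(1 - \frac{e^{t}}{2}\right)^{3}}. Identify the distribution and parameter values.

The MGF M(t) = \frac{1}{8 \left(1 - \frac{e^{t}}{2}\right)^{3}} is the standard form for the NegativeBinomial distribution.
Comparing with the known MGF formula identifies: NegBin(r=3, p=1/2), X = failures before r-th success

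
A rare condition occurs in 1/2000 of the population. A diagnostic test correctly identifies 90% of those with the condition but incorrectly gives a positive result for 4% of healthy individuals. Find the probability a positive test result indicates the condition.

Let D = the rare event, + = positive/flagged.
P(D) = 1/2000
P(+|D) = 90/100 = 9/10
P(+|D') = 4/100 = 1/25
P(+) = P(+|D)P(D) + P(+|D')P(D')
     = \frac{9}{10} × \frac{1}{2000} + \frac{1}{25} × \frac{1999}{2000}
     = \frac{4043}{100000}
P(D|+) = P(+|D)P(D)/P(+) = \frac{45}{4043}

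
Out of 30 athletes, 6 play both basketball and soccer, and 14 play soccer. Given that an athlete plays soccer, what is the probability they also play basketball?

P(A ∩ B) = 6/30 = 1/5
P(B) = 14/30 = 7/15
P(A|B) = P(A ∩ B) / P(B) = (1/5) / (7/15) = 3/7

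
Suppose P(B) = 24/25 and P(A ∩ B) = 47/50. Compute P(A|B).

P(A|B) = P(A ∩ B) / P(B)
= (47/50) / (24/25)
= 47/48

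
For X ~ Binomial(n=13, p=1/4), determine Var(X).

For X ~ Binomial(n=13, p=1/4):
Var(X) = \frac{39}{16}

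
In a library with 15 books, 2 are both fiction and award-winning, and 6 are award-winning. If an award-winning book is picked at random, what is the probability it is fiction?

P(A ∩ B) = 2/15
P(B) = 6/15 = 2/5
P(A|B) = P(A ∩ B) / P(B) = (2/15) / (2/5) = 1/3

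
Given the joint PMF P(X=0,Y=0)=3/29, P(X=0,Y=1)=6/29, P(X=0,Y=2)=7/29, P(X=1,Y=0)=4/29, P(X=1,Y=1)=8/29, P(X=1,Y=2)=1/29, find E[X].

First find marginal of X:
P(X=0) = 16/29
P(X=1) = 13/29
E[X] = 0 × 16/29 + 1 × 13/29 = 13/29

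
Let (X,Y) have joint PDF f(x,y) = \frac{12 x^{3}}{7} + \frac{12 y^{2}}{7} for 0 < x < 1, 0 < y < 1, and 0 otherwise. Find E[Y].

E[Y] = ∫_0^1 ∫_0^1 y × f(x,y) dx dy
= \frac{9}{14}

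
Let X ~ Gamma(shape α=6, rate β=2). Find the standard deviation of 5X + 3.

For X ~ Gamma(shape α=6, rate β=2):
Var(X) = \frac{3}{2}
SD(X) = √(Var(X)) = √(\frac{3}{2}) = \frac{\sqrt{6}}{2}
SD(5X + 3) = |5| × SD(X) = 5 × \frac{\sqrt{6}}{2} = \frac{5 \sqrt{6}}{2}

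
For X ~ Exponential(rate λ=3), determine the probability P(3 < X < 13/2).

P(3 < X < 13/2) = ∫_{3}^{13/2} f(x) dx
where f(x) = 3 e^{- 3 x}
= - \frac{1}{e^{\frac{39}{2}}} + e^{-9}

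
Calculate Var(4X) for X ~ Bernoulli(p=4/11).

For X ~ Bernoulli(p=4/11):
Var(X) = \frac{28}{121}
Var(4X) = (4)² × Var(X) = 16 × \frac{28}{121} = \frac{448}{121}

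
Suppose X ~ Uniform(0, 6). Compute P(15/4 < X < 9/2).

P(15/4 < X < 9/2) = ∫_{15/4}^{9/2} f(x) dx
where f(x) = \frac{1}{6}
= \frac{1}{8}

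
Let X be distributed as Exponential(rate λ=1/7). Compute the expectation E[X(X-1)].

E[X(X-1)] = E[X² - X] = E[X²] - E[X]
E[X] = 7
E[X²] = Var(X) + (E[X])² = 49 + (7)² = 98
E[X(X-1)] = 98 - 7 = 91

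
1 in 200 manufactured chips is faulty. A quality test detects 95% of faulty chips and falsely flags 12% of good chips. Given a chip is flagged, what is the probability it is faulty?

Let D = the rare event, + = positive/flagged.
P(D) = 1/200
P(+|D) = 95/100 = 19/20
P(+|D') = 12/100 = 3/25
P(+) = P(+|D)P(D) + P(+|D')P(D')
     = \frac{19}{20} × \frac{1}{200} + \frac{3}{25} × \frac{199}{200}
     = \frac{2483}{20000}
P(D|+) = P(+|D)P(D)/P(+) = \frac{95}{2483}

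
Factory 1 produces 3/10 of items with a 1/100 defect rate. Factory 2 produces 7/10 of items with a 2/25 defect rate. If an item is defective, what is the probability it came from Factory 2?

Using Bayes' theorem:
P(F1) = 3/10, P(D|F1) = 1/100
P(F2) = 7/10, P(D|F2) = 2/25
P(D) = P(D|F1)P(F1) + P(D|F2)P(F2)
     = \frac{59}{1000}
P(F2|D) = P(D|F2)P(F2) / P(D)
= \frac{56}{59}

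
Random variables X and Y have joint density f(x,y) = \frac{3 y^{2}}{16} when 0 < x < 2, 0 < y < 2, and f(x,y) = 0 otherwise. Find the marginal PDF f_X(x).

f_X(x) = ∫_0^2 f(x,y) dy
= ∫_0^2 \frac{3 y^{2}}{16} dy
= \frac{1}{2} for 0 < x < 2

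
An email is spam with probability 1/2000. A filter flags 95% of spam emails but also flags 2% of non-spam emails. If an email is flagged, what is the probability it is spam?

Let D = the rare event, + = positive/flagged.
P(D) = 1/2000
P(+|D) = 95/100 = 19/20
P(+|D') = 2/100 = 1/50
P(+) = P(+|D)P(D) + P(+|D')P(D')
     = \frac{19}{20} × \frac{1}{2000} + \frac{1}{50} × \frac{1999}{2000}
     = \frac{4093}{200000}
P(D|+) = P(+|D)P(D)/P(+) = \frac{95}{4093}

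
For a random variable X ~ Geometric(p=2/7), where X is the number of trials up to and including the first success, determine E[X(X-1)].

E[X(X-1)] = E[X² - X] = E[X²] - E[X]
E[X] = \frac{7}{2}
E[X²] = Var(X) + (E[X])² = \frac{35}{4} + (\frac{7}{2})² = 21
E[X(X-1)] = 21 - \frac{7}{2} = \frac{35}{2}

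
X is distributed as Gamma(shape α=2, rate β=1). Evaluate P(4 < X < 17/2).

P(4 < X < 17/2) = ∫_{4}^{17/2} f(x) dx
where f(x) = x e^{- x}
= - \frac{19}{2 e^{\frac{17}{2}}} + \frac{5}{e^{4}}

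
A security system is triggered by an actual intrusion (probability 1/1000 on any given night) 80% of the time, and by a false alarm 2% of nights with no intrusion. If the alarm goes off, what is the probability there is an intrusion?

Let D = the rare event, + = positive/flagged.
P(D) = 1/1000
P(+|D) = 80/100 = 4/5
P(+|D') = 2/100 = 1/50
P(+) = P(+|D)P(D) + P(+|D')P(D')
     = \frac{4}{5} × \frac{1}{1000} + \frac{1}{50} × \frac{999}{1000}
     = \frac{1039}{50000}
P(D|+) = P(+|D)P(D)/P(+) = \frac{40}{1039}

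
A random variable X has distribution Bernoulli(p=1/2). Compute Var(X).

For X ~ Bernoulli(p=1/2):
Var(X) = \frac{1}{4}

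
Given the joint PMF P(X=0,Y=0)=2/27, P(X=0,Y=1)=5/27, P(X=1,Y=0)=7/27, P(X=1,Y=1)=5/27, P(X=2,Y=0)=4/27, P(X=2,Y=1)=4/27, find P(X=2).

P(X=2) = P(X=2,Y=0) + P(X=2,Y=1)
= 4/27 + 4/27
= 8/27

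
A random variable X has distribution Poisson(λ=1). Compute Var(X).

For X ~ Poisson(λ=1):
Var(X) = 1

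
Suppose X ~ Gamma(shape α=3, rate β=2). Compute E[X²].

Using the identity E[X²] = Var(X) + (E[X])²:
E[X] = \frac{3}{2}
Var(X) = \frac{3}{4}
E[X²] = \frac{3}{4} + (\frac{3}{2})²
= 3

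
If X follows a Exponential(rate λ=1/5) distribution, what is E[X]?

For X ~ Exponential(rate λ=1/5), the expected value is:
E[X] = 5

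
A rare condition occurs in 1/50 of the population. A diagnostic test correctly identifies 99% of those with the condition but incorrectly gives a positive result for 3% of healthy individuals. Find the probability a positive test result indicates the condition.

Let D = the rare event, + = positive/flagged.
P(D) = 1/50
P(+|D) = 99/100
P(+|D') = 3/100
P(+) = P(+|D)P(D) + P(+|D')P(D')
     = \frac{99}{100} × \frac{1}{50} + \frac{3}{100} × \frac{49}{50}
     = \frac{123}{2500}
P(D|+) = P(+|D)P(D)/P(+) = \frac{33}{82}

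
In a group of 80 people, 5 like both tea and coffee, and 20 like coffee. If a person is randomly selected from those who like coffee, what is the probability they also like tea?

P(A ∩ B) = 5/80 = 1/16
P(B) = 20/80 = 1/4
P(A|B) = P(A ∩ B) / P(B) = (1/16) / (1/4) = 1/4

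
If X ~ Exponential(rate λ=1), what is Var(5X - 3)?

For X ~ Exponential(rate λ=1):
Var(X) = 1
Var(5X - 3) = (5)² × Var(X) = 25 × 1 = 25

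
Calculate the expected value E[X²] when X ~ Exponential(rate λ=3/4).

Using the identity E[X²] = Var(X) + (E[X])²:
E[X] = \frac{4}{3}
Var(X) = \frac{16}{9}
E[X²] = \frac{16}{9} + (\frac{4}{3})²
= \frac{32}{9}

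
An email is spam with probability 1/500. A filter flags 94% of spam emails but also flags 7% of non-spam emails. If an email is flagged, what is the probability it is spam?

Let D = the rare event, + = positive/flagged.
P(D) = 1/500
P(+|D) = 94/100 = 47/50
P(+|D') = 7/100
P(+) = P(+|D)P(D) + P(+|D')P(D')
     = \frac{47}{50} × \frac{1}{500} + \frac{7}{100} × \frac{499}{500}
     = \frac{3587}{50000}
P(D|+) = P(+|D)P(D)/P(+) = \frac{94}{3587}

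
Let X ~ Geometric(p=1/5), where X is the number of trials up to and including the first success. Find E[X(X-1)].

E[X(X-1)] = E[X² - X] = E[X²] - E[X]
E[X] = 5
E[X²] = Var(X) + (E[X])² = 20 + (5)² = 45
E[X(X-1)] = 45 - 5 = 40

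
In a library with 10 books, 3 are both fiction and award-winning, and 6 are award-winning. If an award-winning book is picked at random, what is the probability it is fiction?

P(A ∩ B) = 3/10
P(B) = 6/10 = 3/5
P(A|B) = P(A ∩ B) / P(B) = (3/10) / (3/5) = 1/2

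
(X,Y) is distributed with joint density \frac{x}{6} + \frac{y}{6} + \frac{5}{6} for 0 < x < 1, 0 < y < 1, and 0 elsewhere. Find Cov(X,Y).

E[XY] = ∫∫ xy × f(x,y) dx dy = \frac{19}{72}
E[X] = \frac{37}{72}
E[Y] = \frac{37}{72}
Cov(X,Y) = E[XY] - E[X]E[Y] = - \frac{1}{5184}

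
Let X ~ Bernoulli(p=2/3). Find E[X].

For X ~ Bernoulli(p=2/3), the expected value is:
E[X] = \frac{2}{3}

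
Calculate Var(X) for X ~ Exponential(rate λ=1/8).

For X ~ Exponential(rate λ=1/8):
Var(X) = 64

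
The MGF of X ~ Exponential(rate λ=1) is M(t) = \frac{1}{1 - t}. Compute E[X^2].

To find E[X^2], compute M^(2)(0):
M^(1)(t) = \frac{1}{\left(1 - t\right)^{2}}
M^(2)(t) = \frac{2}{\left(1 - t\right)^{3}}
M^(2)(0) = 2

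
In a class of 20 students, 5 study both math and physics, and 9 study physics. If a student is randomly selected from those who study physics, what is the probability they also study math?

P(A ∩ B) = 5/20 = 1/4
P(B) = 9/20
P(A|B) = P(A ∩ B) / P(B) = (1/4) / (9/20) = 5/9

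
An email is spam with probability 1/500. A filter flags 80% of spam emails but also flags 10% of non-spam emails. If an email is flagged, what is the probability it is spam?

Let D = the rare event, + = positive/flagged.
P(D) = 1/500
P(+|D) = 80/100 = 4/5
P(+|D') = 10/100 = 1/10
P(+) = P(+|D)P(D) + P(+|D')P(D')
     = \frac{4}{5} × \frac{1}{500} + \frac{1}{10} × \frac{499}{500}
     = \frac{507}{5000}
P(D|+) = P(+|D)P(D)/P(+) = \frac{8}{507}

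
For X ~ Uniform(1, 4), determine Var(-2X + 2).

For X ~ Uniform(1, 4):
Var(X) = \frac{3}{4}
Var(-2X + 2) = (-2)² × Var(X) = 4 × \frac{3}{4} = 3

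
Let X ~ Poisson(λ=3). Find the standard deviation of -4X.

For X ~ Poisson(λ=3):
Var(X) = 3
SD(X) = √(Var(X)) = √(3) = \sqrt{3}
SD(-4X) = |-4| × SD(X) = 4 × \sqrt{3} = 4 \sqrt{3}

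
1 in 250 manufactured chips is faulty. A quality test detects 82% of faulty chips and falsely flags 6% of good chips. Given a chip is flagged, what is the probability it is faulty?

Let D = the rare event, + = positive/flagged.
P(D) = 1/250
P(+|D) = 82/100 = 41/50
P(+|D') = 6/100 = 3/50
P(+) = P(+|D)P(D) + P(+|D')P(D')
     = \frac{41}{50} × \frac{1}{250} + \frac{3}{50} × \frac{249}{250}
     = \frac{197}{3125}
P(D|+) = P(+|D)P(D)/P(+) = \frac{41}{788}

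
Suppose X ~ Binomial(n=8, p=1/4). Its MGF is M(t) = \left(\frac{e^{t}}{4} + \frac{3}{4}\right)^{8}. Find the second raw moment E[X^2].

To find E[X^2], compute M^(2)(0):
M^(1)(t) = 2 \left(\frac{e^{t}}{4} + \frac{3}{4}\right)^{7} e^{t}
M^(2)(t) = 2 \left(\frac{e^{t}}{4} + \frac{3}{4}\right)^{7} e^{t} + \frac{7 \left(\frac{e^{t}}{4} + \frac{3}{4}\right)^{6} e^{2 t}}{2}
M^(2)(0) = \frac{11}{2}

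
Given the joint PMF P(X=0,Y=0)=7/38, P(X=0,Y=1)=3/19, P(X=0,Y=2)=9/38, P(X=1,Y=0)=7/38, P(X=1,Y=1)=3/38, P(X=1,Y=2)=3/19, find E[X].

First find marginal of X:
P(X=0) = 11/19
P(X=1) = 8/19
E[X] = 0 × 11/19 + 1 × 8/19 = 8/19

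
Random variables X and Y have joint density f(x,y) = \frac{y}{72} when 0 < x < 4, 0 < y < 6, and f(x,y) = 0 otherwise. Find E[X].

f_X(x) = ∫_0^6 \frac{y}{72} dy = \frac{1}{4}
E[X] = ∫_0^4 x × (\frac{1}{4}) dx = 2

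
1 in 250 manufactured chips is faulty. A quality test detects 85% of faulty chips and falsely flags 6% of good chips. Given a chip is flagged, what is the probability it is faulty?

Let D = the rare event, + = positive/flagged.
P(D) = 1/250
P(+|D) = 85/100 = 17/20
P(+|D') = 6/100 = 3/50
P(+) = P(+|D)P(D) + P(+|D')P(D')
     = \frac{17}{20} × \frac{1}{250} + \frac{3}{50} × \frac{249}{250}
     = \frac{1579}{25000}
P(D|+) = P(+|D)P(D)/P(+) = \frac{85}{1579}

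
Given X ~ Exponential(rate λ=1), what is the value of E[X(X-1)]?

E[X(X-1)] = E[X² - X] = E[X²] - E[X]
E[X] = 1
E[X²] = Var(X) + (E[X])² = 1 + (1)² = 2
E[X(X-1)] = 2 - 1 = 1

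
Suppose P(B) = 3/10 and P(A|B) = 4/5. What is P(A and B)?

By definition, P(A|B) = P(A ∩ B) / P(B)
So P(A ∩ B) = P(A|B) × P(B)
= 4/5 × 3/10
= 6/25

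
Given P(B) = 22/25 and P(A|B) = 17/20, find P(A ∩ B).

By definition, P(A|B) = P(A ∩ B) / P(B)
So P(A ∩ B) = P(A|B) × P(B)
= 17/20 × 22/25
= 187/250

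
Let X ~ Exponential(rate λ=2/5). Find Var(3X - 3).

For X ~ Exponential(rate λ=2/5):
Var(X) = \frac{25}{4}
Var(3X - 3) = (3)² × Var(X) = 9 × \frac{25}{4} = \frac{225}{4}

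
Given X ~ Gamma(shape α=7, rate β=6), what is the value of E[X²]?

Using the identity E[X²] = Var(X) + (E[X])²:
E[X] = \frac{7}{6}
Var(X) = \frac{7}{36}
E[X²] = \frac{7}{36} + (\frac{7}{6})²
= \frac{14}{9}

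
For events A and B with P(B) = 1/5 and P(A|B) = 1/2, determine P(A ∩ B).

By definition, P(A|B) = P(A ∩ B) / P(B)
So P(A ∩ B) = P(A|B) × P(B)
= 1/2 × 1/5
= 1/10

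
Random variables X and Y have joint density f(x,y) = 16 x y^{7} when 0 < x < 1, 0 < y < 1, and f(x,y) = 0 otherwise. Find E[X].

E[X] = ∫_0^1 ∫_0^1 x × f(x,y) dy dx
= ∫_0^1 ∫_0^1 x × (16 x y^{7}) dy dx
= \frac{2}{3}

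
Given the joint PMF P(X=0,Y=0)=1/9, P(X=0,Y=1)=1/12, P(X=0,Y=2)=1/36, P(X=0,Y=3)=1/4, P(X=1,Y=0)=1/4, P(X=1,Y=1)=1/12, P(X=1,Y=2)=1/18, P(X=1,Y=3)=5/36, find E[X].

First find marginal of X:
P(X=0) = 17/36
P(X=1) = 19/36
E[X] = 0 × 17/36 + 1 × 19/36 = 19/36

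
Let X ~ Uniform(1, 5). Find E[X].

For X ~ Uniform(1, 5), the expected value is:
E[X] = 3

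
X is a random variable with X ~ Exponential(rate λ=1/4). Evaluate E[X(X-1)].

E[X(X-1)] = E[X² - X] = E[X²] - E[X]
E[X] = 4
E[X²] = Var(X) + (E[X])² = 16 + (4)² = 32
E[X(X-1)] = 32 - 4 = 28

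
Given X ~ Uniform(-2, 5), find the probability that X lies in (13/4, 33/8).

P(13/4 < X < 33/8) = ∫_{13/4}^{33/8} f(x) dx
where f(x) = \frac{1}{7}
= \frac{1}{8}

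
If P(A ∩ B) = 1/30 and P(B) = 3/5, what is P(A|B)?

P(A|B) = P(A ∩ B) / P(B)
= (1/30) / (3/5)
= 1/18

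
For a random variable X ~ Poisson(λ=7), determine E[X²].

Using the identity E[X²] = Var(X) + (E[X])²:
E[X] = 7
Var(X) = 7
E[X²] = 7 + (7)²
= 56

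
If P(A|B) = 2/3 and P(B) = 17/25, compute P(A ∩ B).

By definition, P(A|B) = P(A ∩ B) / P(B)
So P(A ∩ B) = P(A|B) × P(B)
= 2/3 × 17/25
= 34/75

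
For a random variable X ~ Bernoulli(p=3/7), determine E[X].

For X ~ Bernoulli(p=3/7), the expected value is:
E[X] = \frac{3}{7}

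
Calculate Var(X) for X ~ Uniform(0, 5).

For X ~ Uniform(0, 5):
Var(X) = \frac{25}{12}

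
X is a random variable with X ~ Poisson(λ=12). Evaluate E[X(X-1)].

E[X(X-1)] = E[X² - X] = E[X²] - E[X]
E[X] = 12
E[X²] = Var(X) + (E[X])² = 12 + (12)² = 156
E[X(X-1)] = 156 - 12 = 144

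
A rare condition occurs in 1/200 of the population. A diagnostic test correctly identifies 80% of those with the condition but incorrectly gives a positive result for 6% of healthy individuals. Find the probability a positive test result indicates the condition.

Let D = the rare event, + = positive/flagged.
P(D) = 1/200
P(+|D) = 80/100 = 4/5
P(+|D') = 6/100 = 3/50
P(+) = P(+|D)P(D) + P(+|D')P(D')
     = \frac{4}{5} × \frac{1}{200} + \frac{3}{50} × \frac{199}{200}
     = \frac{637}{10000}
P(D|+) = P(+|D)P(D)/P(+) = \frac{40}{637}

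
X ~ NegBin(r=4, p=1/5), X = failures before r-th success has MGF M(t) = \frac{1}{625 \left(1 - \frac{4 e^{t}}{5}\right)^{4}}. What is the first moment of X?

To find E[X], compute M^(1)(0):
M^(1)(t) = \frac{16 e^{t}}{3125 \left(1 - \frac{4 e^{t}}{5}\right)^{5}}
M^(1)(0) = 16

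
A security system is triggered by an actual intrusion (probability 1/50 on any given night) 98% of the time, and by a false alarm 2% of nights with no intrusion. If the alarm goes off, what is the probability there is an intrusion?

Let D = the rare event, + = positive/flagged.
P(D) = 1/50
P(+|D) = 98/100 = 49/50
P(+|D') = 2/100 = 1/50
P(+) = P(+|D)P(D) + P(+|D')P(D')
     = \frac{49}{50} × \frac{1}{50} + \frac{1}{50} × \frac{49}{50}
     = \frac{49}{1250}
P(D|+) = P(+|D)P(D)/P(+) = \frac{1}{2}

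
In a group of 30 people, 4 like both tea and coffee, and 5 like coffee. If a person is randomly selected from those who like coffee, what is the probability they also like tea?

P(A ∩ B) = 4/30 = 2/15
P(B) = 5/30 = 1/6
P(A|B) = P(A ∩ B) / P(B) = (2/15) / (1/6) = 4/5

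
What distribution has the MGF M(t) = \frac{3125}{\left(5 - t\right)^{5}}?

The MGF M(t) = \frac{3125}{\left(5 - t\right)^{5}} is the standard form for the Gamma distribution.
Comparing with the known MGF formula identifies: Gamma(shape α=5, rate β=5)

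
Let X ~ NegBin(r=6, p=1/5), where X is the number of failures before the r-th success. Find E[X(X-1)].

E[X(X-1)] = E[X² - X] = E[X²] - E[X]
E[X] = 24
E[X²] = Var(X) + (E[X])² = 120 + (24)² = 696
E[X(X-1)] = 696 - 24 = 672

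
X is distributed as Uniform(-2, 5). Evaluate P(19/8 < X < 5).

P(19/8 < X < 5) = ∫_{19/8}^{5} f(x) dx
where f(x) = \frac{1}{7}
= \frac{3}{8}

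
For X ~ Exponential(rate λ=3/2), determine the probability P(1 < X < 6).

P(1 < X < 6) = ∫_{1}^{6} f(x) dx
where f(x) = \frac{3 e^{- \frac{3 x}{2}}}{2}
= - \frac{1}{e^{9}} + e^{- \frac{3}{2}}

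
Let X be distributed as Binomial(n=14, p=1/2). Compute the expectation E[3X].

For X ~ Binomial(n=14, p=1/2):
E[X] = 7
E[3X] = 3 × E[X] + 0 = 21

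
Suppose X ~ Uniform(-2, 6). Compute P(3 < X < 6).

P(3 < X < 6) = ∫_{3}^{6} f(x) dx
where f(x) = \frac{1}{8}
= \frac{3}{8}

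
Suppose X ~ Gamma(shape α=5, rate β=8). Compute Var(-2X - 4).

For X ~ Gamma(shape α=5, rate β=8):
Var(X) = \frac{5}{64}
Var(-2X - 4) = (-2)² × Var(X) = 4 × \frac{5}{64} = \frac{5}{16}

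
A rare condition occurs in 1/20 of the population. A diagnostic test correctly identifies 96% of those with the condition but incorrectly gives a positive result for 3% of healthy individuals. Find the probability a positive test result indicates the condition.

Let D = the rare event, + = positive/flagged.
P(D) = 1/20
P(+|D) = 96/100 = 24/25
P(+|D') = 3/100
P(+) = P(+|D)P(D) + P(+|D')P(D')
     = \frac{24}{25} × \frac{1}{20} + \frac{3}{100} × \frac{19}{20}
     = \frac{153}{2000}
P(D|+) = P(+|D)P(D)/P(+) = \frac{32}{51}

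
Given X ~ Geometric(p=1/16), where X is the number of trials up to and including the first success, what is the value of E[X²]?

Using the identity E[X²] = Var(X) + (E[X])²:
E[X] = 16
Var(X) = 240
E[X²] = 240 + (16)²
= 496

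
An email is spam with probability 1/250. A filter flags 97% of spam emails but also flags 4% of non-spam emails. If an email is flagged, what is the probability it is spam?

Let D = the rare event, + = positive/flagged.
P(D) = 1/250
P(+|D) = 97/100
P(+|D') = 4/100 = 1/25
P(+) = P(+|D)P(D) + P(+|D')P(D')
     = \frac{97}{100} × \frac{1}{250} + \frac{1}{25} × \frac{249}{250}
     = \frac{1093}{25000}
P(D|+) = P(+|D)P(D)/P(+) = \frac{97}{1093}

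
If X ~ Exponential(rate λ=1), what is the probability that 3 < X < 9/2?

P(3 < X < 9/2) = ∫_{3}^{9/2} f(x) dx
where f(x) = e^{- x}
= - \frac{1}{e^{\frac{9}{2}}} + e^{-3}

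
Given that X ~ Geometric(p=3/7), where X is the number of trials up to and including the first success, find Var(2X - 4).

For X ~ Geometric(p=3/7), where X is the number of trials up to and including the first success:
Var(X) = \frac{28}{9}
Var(2X - 4) = (2)² × Var(X) = 4 × \frac{28}{9} = \frac{112}{9}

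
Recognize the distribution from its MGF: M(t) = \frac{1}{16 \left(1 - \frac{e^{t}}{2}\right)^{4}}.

The MGF M(t) = \frac{1}{16 \left(1 - \frac{e^{t}}{2}\right)^{4}} is the standard form for the NegativeBinomial distribution.
Comparing with the known MGF formula identifies: NegBin(r=4, p=1/2), X = failures before r-th success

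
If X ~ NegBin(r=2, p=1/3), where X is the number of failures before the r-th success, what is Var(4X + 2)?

For X ~ NegBin(r=2, p=1/3), where X is the number of failures before the r-th success:
Var(X) = 12
Var(4X + 2) = (4)² × Var(X) = 16 × 12 = 192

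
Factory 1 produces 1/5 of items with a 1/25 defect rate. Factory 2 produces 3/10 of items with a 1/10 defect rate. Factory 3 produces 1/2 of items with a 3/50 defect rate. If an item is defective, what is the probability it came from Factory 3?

Using Bayes' theorem:
P(F1) = 1/5, P(D|F1) = 1/25
P(F2) = 3/10, P(D|F2) = 1/10
P(F3) = 1/2, P(D|F3) = 3/50
P(D) = P(D|F1)P(F1) + P(D|F2)P(F2) + P(D|F3)P(F3)
     = \frac{17}{250}
P(F3|D) = P(D|F3)P(F3) / P(D)
= \frac{15}{34}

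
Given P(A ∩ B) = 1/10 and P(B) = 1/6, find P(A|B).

P(A|B) = P(A ∩ B) / P(B)
= (1/10) / (1/6)
= 3/5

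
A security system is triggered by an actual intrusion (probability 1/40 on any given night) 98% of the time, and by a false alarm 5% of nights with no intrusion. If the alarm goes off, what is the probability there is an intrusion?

Let D = the rare event, + = positive/flagged.
P(D) = 1/40
P(+|D) = 98/100 = 49/50
P(+|D') = 5/100 = 1/20
P(+) = P(+|D)P(D) + P(+|D')P(D')
     = \frac{49}{50} × \frac{1}{40} + \frac{1}{20} × \frac{39}{40}
     = \frac{293}{4000}
P(D|+) = P(+|D)P(D)/P(+) = \frac{98}{293}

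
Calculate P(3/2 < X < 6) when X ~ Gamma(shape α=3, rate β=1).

P(3/2 < X < 6) = ∫_{3/2}^{6} f(x) dx
where f(x) = \frac{x^{2} e^{- x}}{2}
= - \frac{25}{e^{6}} + \frac{29}{8 e^{\frac{3}{2}}}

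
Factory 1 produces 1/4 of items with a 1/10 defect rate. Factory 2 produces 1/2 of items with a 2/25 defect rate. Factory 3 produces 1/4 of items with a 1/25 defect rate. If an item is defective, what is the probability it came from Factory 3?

Using Bayes' theorem:
P(F1) = 1/4, P(D|F1) = 1/10
P(F2) = 1/2, P(D|F2) = 2/25
P(F3) = 1/4, P(D|F3) = 1/25
P(D) = P(D|F1)P(F1) + P(D|F2)P(F2) + P(D|F3)P(F3)
     = \frac{3}{40}
P(F3|D) = P(D|F3)P(F3) / P(D)
= \frac{2}{15}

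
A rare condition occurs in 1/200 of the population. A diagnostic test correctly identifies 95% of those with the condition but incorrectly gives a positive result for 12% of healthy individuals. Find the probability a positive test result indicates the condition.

Let D = the rare event, + = positive/flagged.
P(D) = 1/200
P(+|D) = 95/100 = 19/20
P(+|D') = 12/100 = 3/25
P(+) = P(+|D)P(D) + P(+|D')P(D')
     = \frac{19}{20} × \frac{1}{200} + \frac{3}{25} × \frac{199}{200}
     = \frac{2483}{20000}
P(D|+) = P(+|D)P(D)/P(+) = \frac{95}{2483}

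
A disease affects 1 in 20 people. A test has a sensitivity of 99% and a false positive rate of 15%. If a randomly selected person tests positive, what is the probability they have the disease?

Let D = the rare event, + = positive/flagged.
P(D) = 1/20
P(+|D) = 99/100
P(+|D') = 15/100 = 3/20
P(+) = P(+|D)P(D) + P(+|D')P(D')
     = \frac{99}{100} × \frac{1}{20} + \frac{3}{20} × \frac{19}{20}
     = \frac{24}{125}
P(D|+) = P(+|D)P(D)/P(+) = \frac{33}{128}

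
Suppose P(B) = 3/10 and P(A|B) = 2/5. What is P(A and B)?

By definition, P(A|B) = P(A ∩ B) / P(B)
So P(A ∩ B) = P(A|B) × P(B)
= 2/5 × 3/10
= 3/25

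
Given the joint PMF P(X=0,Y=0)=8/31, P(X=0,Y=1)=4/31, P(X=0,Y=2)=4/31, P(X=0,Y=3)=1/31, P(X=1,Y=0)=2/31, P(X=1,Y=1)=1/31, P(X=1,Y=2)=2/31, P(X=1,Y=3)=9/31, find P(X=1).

P(X=1) = P(X=1,Y=0) + P(X=1,Y=1) + P(X=1,Y=2) + P(X=1,Y=3)
= 2/31 + 1/31 + 2/31 + 9/31
= 14/31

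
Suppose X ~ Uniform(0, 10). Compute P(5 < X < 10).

P(5 < X < 10) = ∫_{5}^{10} f(x) dx
where f(x) = \frac{1}{10}
= \frac{1}{2}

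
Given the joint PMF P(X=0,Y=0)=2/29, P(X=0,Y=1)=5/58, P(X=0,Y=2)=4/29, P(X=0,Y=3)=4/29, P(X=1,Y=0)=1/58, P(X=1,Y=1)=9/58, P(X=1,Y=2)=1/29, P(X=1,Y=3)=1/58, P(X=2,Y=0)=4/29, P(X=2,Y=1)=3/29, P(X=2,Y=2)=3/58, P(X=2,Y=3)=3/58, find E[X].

First find marginal of X:
P(X=0) = 25/58
P(X=1) = 13/58
P(X=2) = 10/29
E[X] = 0 × 25/58 + 1 × 13/58 + 2 × 10/29 = 53/58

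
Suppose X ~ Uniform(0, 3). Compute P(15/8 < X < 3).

P(15/8 < X < 3) = ∫_{15/8}^{3} f(x) dx
where f(x) = \frac{1}{3}
= \frac{3}{8}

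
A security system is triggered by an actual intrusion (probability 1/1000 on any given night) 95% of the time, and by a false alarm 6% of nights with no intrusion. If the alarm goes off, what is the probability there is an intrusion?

Let D = the rare event, + = positive/flagged.
P(D) = 1/1000
P(+|D) = 95/100 = 19/20
P(+|D') = 6/100 = 3/50
P(+) = P(+|D)P(D) + P(+|D')P(D')
     = \frac{19}{20} × \frac{1}{1000} + \frac{3}{50} × \frac{999}{1000}
     = \frac{6089}{100000}
P(D|+) = P(+|D)P(D)/P(+) = \frac{95}{6089}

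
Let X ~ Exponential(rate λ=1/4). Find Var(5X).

For X ~ Exponential(rate λ=1/4):
Var(X) = 16
Var(5X) = (5)² × Var(X) = 25 × 16 = 400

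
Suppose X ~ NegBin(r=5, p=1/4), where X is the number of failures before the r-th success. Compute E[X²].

Using the identity E[X²] = Var(X) + (E[X])²:
E[X] = 15
Var(X) = 60
E[X²] = 60 + (15)²
= 285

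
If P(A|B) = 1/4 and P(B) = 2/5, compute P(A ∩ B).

By definition, P(A|B) = P(A ∩ B) / P(B)
So P(A ∩ B) = P(A|B) × P(B)
= 1/4 × 2/5
= 1/10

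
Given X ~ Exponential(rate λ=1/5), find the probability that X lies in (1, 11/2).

P(1 < X < 11/2) = ∫_{1}^{11/2} f(x) dx
where f(x) = \frac{e^{- \frac{x}{5}}}{5}
= - \frac{1}{e^{\frac{11}{10}}} + e^{- \frac{1}{5}}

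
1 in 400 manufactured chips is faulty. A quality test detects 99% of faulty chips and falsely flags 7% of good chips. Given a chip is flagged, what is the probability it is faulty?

Let D = the rare event, + = positive/flagged.
P(D) = 1/400
P(+|D) = 99/100
P(+|D') = 7/100
P(+) = P(+|D)P(D) + P(+|D')P(D')
     = \frac{99}{100} × \frac{1}{400} + \frac{7}{100} × \frac{399}{400}
     = \frac{723}{10000}
P(D|+) = P(+|D)P(D)/P(+) = \frac{33}{964}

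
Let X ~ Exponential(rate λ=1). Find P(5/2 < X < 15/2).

P(5/2 < X < 15/2) = ∫_{5/2}^{15/2} f(x) dx
where f(x) = e^{- x}
= - \frac{1 - e^{5}}{e^{\frac{15}{2}}}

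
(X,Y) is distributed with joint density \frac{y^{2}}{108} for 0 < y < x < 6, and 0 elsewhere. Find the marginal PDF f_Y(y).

f_Y(y) = ∫_y^6 \frac{y^{2}}{108} dx = \frac{y^{2} \left(6 - y\right)}{108}
for 0 < y < 6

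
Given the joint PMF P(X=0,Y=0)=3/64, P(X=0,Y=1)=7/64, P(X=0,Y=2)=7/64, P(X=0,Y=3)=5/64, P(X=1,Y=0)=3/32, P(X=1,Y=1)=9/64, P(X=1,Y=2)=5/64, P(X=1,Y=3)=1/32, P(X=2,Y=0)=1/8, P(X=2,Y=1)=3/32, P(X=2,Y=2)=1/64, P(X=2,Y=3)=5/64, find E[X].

First find marginal of X:
P(X=0) = 11/32
P(X=1) = 11/32
P(X=2) = 5/16
E[X] = 0 × 11/32 + 1 × 11/32 + 2 × 5/16 = 31/32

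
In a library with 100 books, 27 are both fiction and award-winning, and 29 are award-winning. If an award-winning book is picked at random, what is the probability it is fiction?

P(A ∩ B) = 27/100
P(B) = 29/100
P(A|B) = P(A ∩ B) / P(B) = (27/100) / (29/100) = 27/29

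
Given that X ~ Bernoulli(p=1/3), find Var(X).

For X ~ Bernoulli(p=1/3):
Var(X) = \frac{2}{9}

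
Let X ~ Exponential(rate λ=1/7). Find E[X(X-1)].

E[X(X-1)] = E[X² - X] = E[X²] - E[X]
E[X] = 7
E[X²] = Var(X) + (E[X])² = 49 + (7)² = 98
E[X(X-1)] = 98 - 7 = 91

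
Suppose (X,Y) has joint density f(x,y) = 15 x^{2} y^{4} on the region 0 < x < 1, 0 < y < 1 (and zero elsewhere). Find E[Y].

E[Y] = ∫_0^1 ∫_0^1 y × f(x,y) dx dy
= \frac{5}{6}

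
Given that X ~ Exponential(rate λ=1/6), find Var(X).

For X ~ Exponential(rate λ=1/6):
Var(X) = 36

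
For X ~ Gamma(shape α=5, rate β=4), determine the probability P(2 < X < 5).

P(2 < X < 5) = ∫_{2}^{5} f(x) dx
where f(x) = \frac{128 x^{4} e^{- 4 x}}{3}
= \frac{-8221 + 297 e^{12}}{e^{20}}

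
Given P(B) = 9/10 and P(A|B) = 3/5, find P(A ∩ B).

By definition, P(A|B) = P(A ∩ B) / P(B)
So P(A ∩ B) = P(A|B) × P(B)
= 3/5 × 9/10
= 27/50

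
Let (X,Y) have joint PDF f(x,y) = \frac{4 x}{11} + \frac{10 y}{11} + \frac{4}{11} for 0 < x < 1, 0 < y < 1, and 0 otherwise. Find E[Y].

E[Y] = ∫_0^1 ∫_0^1 y × f(x,y) dx dy
= \frac{19}{33}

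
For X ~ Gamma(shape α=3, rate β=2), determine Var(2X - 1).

For X ~ Gamma(shape α=3, rate β=2):
Var(X) = \frac{3}{4}
Var(2X - 1) = (2)² × Var(X) = 4 × \frac{3}{4} = 3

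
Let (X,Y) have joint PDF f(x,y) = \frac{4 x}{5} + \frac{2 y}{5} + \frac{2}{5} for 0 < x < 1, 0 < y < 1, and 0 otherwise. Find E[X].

E[X] = ∫_0^1 ∫_0^1 x × f(x,y) dy dx
= ∫_0^1 ∫_0^1 x × (\frac{4 x}{5} + \frac{2 y}{5} + \frac{2}{5}) dy dx
= \frac{17}{30}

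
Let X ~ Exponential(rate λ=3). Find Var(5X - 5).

For X ~ Exponential(rate λ=3):
Var(X) = \frac{1}{9}
Var(5X - 5) = (5)² × Var(X) = 25 × \frac{1}{9} = \frac{25}{9}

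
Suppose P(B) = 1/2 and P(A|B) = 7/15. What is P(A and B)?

By definition, P(A|B) = P(A ∩ B) / P(B)
So P(A ∩ B) = P(A|B) × P(B)
= 7/15 × 1/2
= 7/30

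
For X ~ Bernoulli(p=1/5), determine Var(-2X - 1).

For X ~ Bernoulli(p=1/5):
Var(X) = \frac{4}{25}
Var(-2X - 1) = (-2)² × Var(X) = 4 × \frac{4}{25} = \frac{16}{25}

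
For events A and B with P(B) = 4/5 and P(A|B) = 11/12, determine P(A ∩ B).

By definition, P(A|B) = P(A ∩ B) / P(B)
So P(A ∩ B) = P(A|B) × P(B)
= 11/12 × 4/5
= 11/15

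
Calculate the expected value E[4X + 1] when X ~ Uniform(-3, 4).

For X ~ Uniform(-3, 4):
E[X] = \frac{1}{2}
E[4X + 1] = 4 × E[X] + 1 = 3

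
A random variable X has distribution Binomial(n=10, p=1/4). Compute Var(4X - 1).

For X ~ Binomial(n=10, p=1/4):
Var(X) = \frac{15}{8}
Var(4X - 1) = (4)² × Var(X) = 16 × \frac{15}{8} = 30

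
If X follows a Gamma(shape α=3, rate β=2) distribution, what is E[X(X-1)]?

E[X(X-1)] = E[X² - X] = E[X²] - E[X]
E[X] = \frac{3}{2}
E[X²] = Var(X) + (E[X])² = \frac{3}{4} + (\frac{3}{2})² = 3
E[X(X-1)] = 3 - \frac{3}{2} = \frac{3}{2}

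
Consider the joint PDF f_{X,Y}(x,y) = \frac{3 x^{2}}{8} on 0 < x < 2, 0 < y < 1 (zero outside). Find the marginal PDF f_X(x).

f_X(x) = ∫_0^1 f(x,y) dy
= ∫_0^1 \frac{3 x^{2}}{8} dy
= \frac{3 x^{2}}{8} for 0 < x < 2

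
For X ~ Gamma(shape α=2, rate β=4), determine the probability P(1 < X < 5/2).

P(1 < X < 5/2) = ∫_{1}^{5/2} f(x) dx
where f(x) = 16 x e^{- 4 x}
= \frac{-11 + 5 e^{6}}{e^{10}}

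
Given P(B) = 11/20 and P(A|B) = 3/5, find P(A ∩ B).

By definition, P(A|B) = P(A ∩ B) / P(B)
So P(A ∩ B) = P(A|B) × P(B)
= 3/5 × 11/20
= 33/100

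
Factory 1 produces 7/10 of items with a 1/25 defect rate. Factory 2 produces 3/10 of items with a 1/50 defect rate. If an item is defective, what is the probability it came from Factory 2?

Using Bayes' theorem:
P(F1) = 7/10, P(D|F1) = 1/25
P(F2) = 3/10, P(D|F2) = 1/50
P(D) = P(D|F1)P(F1) + P(D|F2)P(F2)
     = \frac{17}{500}
P(F2|D) = P(D|F2)P(F2) / P(D)
= \frac{3}{17}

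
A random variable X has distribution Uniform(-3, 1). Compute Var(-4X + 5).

For X ~ Uniform(-3, 1):
Var(X) = \frac{4}{3}
Var(-4X + 5) = (-4)² × Var(X) = 16 × \frac{4}{3} = \frac{64}{3}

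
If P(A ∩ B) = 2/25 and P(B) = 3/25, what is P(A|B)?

P(A|B) = P(A ∩ B) / P(B)
= (2/25) / (3/25)
= 2/3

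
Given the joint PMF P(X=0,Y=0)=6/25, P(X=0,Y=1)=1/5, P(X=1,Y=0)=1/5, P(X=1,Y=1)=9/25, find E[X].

First find marginal of X:
P(X=0) = 11/25
P(X=1) = 14/25
E[X] = 0 × 11/25 + 1 × 14/25 = 14/25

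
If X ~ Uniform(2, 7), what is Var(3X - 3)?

For X ~ Uniform(2, 7):
Var(X) = \frac{25}{12}
Var(3X - 3) = (3)² × Var(X) = 9 × \frac{25}{12} = \frac{75}{4}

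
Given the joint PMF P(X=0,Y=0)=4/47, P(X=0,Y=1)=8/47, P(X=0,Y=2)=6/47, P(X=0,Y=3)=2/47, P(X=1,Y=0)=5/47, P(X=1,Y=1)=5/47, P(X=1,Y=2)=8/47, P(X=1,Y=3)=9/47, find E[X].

First find marginal of X:
P(X=0) = 20/47
P(X=1) = 27/47
E[X] = 0 × 20/47 + 1 × 27/47 = 27/47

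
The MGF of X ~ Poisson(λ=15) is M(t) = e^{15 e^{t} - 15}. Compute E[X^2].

To find E[X^2], compute M^(2)(0):
M^(1)(t) = 15 e^{t} e^{15 e^{t} - 15}
M^(2)(t) = 225 e^{2 t} e^{15 e^{t} - 15} + 15 e^{t} e^{15 e^{t} - 15}
M^(2)(0) = 240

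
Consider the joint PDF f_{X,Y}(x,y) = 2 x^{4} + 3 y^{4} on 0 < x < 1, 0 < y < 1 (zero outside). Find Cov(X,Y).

E[XY] = ∫∫ xy × f(x,y) dx dy = \frac{5}{12}
E[X] = \frac{19}{30}
E[Y] = \frac{7}{10}
Cov(X,Y) = E[XY] - E[X]E[Y] = - \frac{2}{75}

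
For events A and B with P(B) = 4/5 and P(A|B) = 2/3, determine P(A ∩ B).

By definition, P(A|B) = P(A ∩ B) / P(B)
So P(A ∩ B) = P(A|B) × P(B)
= 2/3 × 4/5
= 8/15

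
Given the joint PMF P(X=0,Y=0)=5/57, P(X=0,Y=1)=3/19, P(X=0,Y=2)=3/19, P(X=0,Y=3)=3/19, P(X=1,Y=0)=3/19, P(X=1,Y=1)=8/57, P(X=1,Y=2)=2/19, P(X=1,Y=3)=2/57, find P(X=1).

P(X=1) = P(X=1,Y=0) + P(X=1,Y=1) + P(X=1,Y=2) + P(X=1,Y=3)
= 3/19 + 8/57 + 2/19 + 2/57
= 25/57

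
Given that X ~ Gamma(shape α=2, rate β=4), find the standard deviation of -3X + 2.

For X ~ Gamma(shape α=2, rate β=4):
Var(X) = \frac{1}{8}
SD(X) = √(Var(X)) = √(\frac{1}{8}) = \frac{\sqrt{2}}{4}
SD(-3X + 2) = |-3| × SD(X) = 3 × \frac{\sqrt{2}}{4} = \frac{3 \sqrt{2}}{4}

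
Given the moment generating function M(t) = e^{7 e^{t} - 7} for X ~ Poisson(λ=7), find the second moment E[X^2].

To find E[X^2], compute M^(2)(0):
M^(1)(t) = 7 e^{t} e^{7 e^{t} - 7}
M^(2)(t) = 49 e^{2 t} e^{7 e^{t} - 7} + 7 e^{t} e^{7 e^{t} - 7}
M^(2)(0) = 56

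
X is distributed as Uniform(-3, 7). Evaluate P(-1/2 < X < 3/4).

P(-1/2 < X < 3/4) = ∫_{-1/2}^{3/4} f(x) dx
where f(x) = \frac{1}{10}
= \frac{1}{8}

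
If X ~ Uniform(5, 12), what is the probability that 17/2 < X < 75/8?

P(17/2 < X < 75/8) = ∫_{17/2}^{75/8} f(x) dx
where f(x) = \frac{1}{7}
= \frac{1}{8}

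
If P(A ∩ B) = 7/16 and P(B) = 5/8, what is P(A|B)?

P(A|B) = P(A ∩ B) / P(B)
= (7/16) / (5/8)
= 7/10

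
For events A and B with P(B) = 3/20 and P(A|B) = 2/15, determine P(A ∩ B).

By definition, P(A|B) = P(A ∩ B) / P(B)
So P(A ∩ B) = P(A|B) × P(B)
= 2/15 × 3/20
= 1/50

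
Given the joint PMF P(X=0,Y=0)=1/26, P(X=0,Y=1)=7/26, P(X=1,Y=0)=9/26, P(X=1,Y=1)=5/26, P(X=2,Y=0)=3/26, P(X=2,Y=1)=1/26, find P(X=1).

P(X=1) = P(X=1,Y=0) + P(X=1,Y=1)
= 9/26 + 5/26
= 7/13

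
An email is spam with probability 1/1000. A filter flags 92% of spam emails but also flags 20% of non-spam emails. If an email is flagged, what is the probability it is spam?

Let D = the rare event, + = positive/flagged.
P(D) = 1/1000
P(+|D) = 92/100 = 23/25
P(+|D') = 20/100 = 1/5
P(+) = P(+|D)P(D) + P(+|D')P(D')
     = \frac{23}{25} × \frac{1}{1000} + \frac{1}{5} × \frac{999}{1000}
     = \frac{2509}{12500}
P(D|+) = P(+|D)P(D)/P(+) = \frac{23}{5018}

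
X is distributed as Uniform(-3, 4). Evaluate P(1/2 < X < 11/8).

P(1/2 < X < 11/8) = ∫_{1/2}^{11/8} f(x) dx
where f(x) = \frac{1}{7}
= \frac{1}{8}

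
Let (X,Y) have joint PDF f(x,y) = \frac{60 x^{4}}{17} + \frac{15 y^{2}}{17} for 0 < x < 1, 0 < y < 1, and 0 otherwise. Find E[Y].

E[Y] = ∫_0^1 ∫_0^1 y × f(x,y) dx dy
= \frac{39}{68}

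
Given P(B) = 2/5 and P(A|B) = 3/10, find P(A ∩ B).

By definition, P(A|B) = P(A ∩ B) / P(B)
So P(A ∩ B) = P(A|B) × P(B)
= 3/10 × 2/5
= 3/25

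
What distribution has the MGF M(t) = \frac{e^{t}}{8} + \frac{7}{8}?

The MGF M(t) = \frac{e^{t}}{8} + \frac{7}{8} is the standard form for the Bernoulli distribution.
Comparing with the known MGF formula identifies: Bernoulli(p=1/8)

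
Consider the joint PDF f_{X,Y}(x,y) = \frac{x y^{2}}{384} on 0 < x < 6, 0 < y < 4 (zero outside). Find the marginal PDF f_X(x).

f_X(x) = ∫_0^4 f(x,y) dy
= ∫_0^4 \frac{x y^{2}}{384} dy
= \frac{x}{18} for 0 < x < 6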